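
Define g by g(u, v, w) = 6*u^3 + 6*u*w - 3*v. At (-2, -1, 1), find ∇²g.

-72

∂²g/∂u² = 36*u
∂²g/∂v² = 0
∂²g/∂w² = 0
∇²g = 36*u
At (-2, -1, 1): -72.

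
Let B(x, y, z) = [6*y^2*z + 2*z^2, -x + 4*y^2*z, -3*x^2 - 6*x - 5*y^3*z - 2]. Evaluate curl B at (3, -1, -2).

(26, 22, -25)

(∇×B)₁ = ∂B₃/∂y − ∂B₂/∂z = -15*y^2*z - 4*y^2
(∇×B)₂ = ∂B₁/∂z − ∂B₃/∂x = 6*x + 6*y^2 + 4*z + 6
(∇×B)₃ = ∂B₂/∂x − ∂B₁/∂y = -12*y*z - 1
∇×B = (-15*y^2*z - 4*y^2, 6*x + 6*y^2 + 4*z + 6, -12*y*z - 1)
At (3, -1, -2): (26, 22, -25).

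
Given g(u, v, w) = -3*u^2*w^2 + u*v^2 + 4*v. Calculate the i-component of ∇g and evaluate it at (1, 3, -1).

(∇g)_1 = ∂g/∂u = -6*u*w^2 + v^2
At (1, 3, -1): 3.

3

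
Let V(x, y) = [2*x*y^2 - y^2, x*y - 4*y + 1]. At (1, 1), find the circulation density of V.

-1

∂V₂/∂x = y
∂V₁/∂y = 4*x*y - 2*y
Scalar curl = -4*x*y + 3*y
At (1, 1): -1.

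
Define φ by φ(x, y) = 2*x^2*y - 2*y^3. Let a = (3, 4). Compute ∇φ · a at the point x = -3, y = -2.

∂φ/∂x = 4*x*y
∂φ/∂y = 2*x^2 - 6*y^2
∇φ at (-3, -2) = (24, -6)
∇φ · a = (24)(3) + (-6)(4) = 48

48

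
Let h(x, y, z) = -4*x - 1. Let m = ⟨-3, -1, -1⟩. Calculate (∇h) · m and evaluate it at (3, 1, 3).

12

∂h/∂x = -4
∂h/∂y = 0
∂h/∂z = 0
∇h at (3, 1, 3) = (-4, 0, 0)
∇h · m = (-4)(-3) + (0)(-1) + (0)(-1) = 12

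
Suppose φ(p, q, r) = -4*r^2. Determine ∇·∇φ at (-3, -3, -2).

∂²φ/∂p² = 0
∂²φ/∂q² = 0
∂²φ/∂r² = -8
∇²φ = -8
At (-3, -3, -2): -8.

-8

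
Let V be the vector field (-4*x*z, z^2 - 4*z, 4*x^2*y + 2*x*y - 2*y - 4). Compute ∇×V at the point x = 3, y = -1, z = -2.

(∇×V)₁ = ∂V₃/∂y − ∂V₂/∂z = 4*x^2 + 2*x - 2*z + 2
(∇×V)₂ = ∂V₁/∂z − ∂V₃/∂x = -8*x*y - 4*x - 2*y
(∇×V)₃ = ∂V₂/∂x − ∂V₁/∂y = 0
∇×V = (4*x^2 + 2*x - 2*z + 2, -8*x*y - 4*x - 2*y, 0)
At (3, -1, -2): (48, 14, 0).

(48, 14, 0)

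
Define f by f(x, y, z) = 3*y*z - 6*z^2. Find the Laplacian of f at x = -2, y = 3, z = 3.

-12

∂²f/∂x² = 0
∂²f/∂y² = 0
∂²f/∂z² = -12
∇²f = -12
At (-2, 3, 3): -12.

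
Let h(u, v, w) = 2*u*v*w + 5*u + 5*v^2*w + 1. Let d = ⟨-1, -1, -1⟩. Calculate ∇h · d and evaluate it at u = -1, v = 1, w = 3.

∂h/∂u = 2*v*w + 5
∂h/∂v = 2*u*w + 10*v*w
∂h/∂w = 2*u*v + 5*v^2
∇h at (-1, 1, 3) = (11, 24, 3)
∇h · d = (11)(-1) + (24)(-1) + (3)(-1) = -38

-38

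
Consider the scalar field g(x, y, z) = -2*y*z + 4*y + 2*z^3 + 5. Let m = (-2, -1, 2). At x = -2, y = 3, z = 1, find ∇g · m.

-2

∂g/∂x = 0
∂g/∂y = -2*z + 4
∂g/∂z = -2*y + 6*z^2
∇g at (-2, 3, 1) = (0, 2, 0)
∇g · m = (0)(-2) + (2)(-1) + (0)(2) = -2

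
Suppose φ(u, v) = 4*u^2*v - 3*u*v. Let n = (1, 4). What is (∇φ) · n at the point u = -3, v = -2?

∂φ/∂u = 8*u*v - 3*v
∂φ/∂v = 4*u^2 - 3*u
∇φ at (-3, -2) = (54, 45)
∇φ · n = (54)(1) + (45)(4) = 234

234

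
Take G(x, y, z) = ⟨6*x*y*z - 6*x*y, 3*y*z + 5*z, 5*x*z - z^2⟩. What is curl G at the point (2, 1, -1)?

(∇×G)₁ = ∂G₃/∂y − ∂G₂/∂z = -3*y - 5
(∇×G)₂ = ∂G₁/∂z − ∂G₃/∂x = 6*x*y - 5*z
(∇×G)₃ = ∂G₂/∂x − ∂G₁/∂y = -6*x*z + 6*x
∇×G = (-3*y - 5, 6*x*y - 5*z, -6*x*z + 6*x)
At (2, 1, -1): (-8, 17, 24).

(-8, 17, 24)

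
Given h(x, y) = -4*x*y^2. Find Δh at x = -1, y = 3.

8

∂²h/∂x² = 0
∂²h/∂y² = -8*x
∇²h = -8*x
At (-1, 3): 8.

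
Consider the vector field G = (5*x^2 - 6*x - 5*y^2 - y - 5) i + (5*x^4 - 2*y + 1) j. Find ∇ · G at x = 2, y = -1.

∂G₁/∂x = 10*x - 6
∂G₂/∂y = -2
∇·G = 10*x - 8
At (2, -1): 12.

12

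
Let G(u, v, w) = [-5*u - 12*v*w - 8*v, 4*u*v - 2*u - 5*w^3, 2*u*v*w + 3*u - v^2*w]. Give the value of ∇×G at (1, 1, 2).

(∇×G)₁ = ∂G₃/∂v − ∂G₂/∂w = 2*u*w - 2*v*w + 15*w^2
(∇×G)₂ = ∂G₁/∂w − ∂G₃/∂u = -2*v*w - 12*v - 3
(∇×G)₃ = ∂G₂/∂u − ∂G₁/∂v = 4*v + 12*w + 6
∇×G = (2*u*w - 2*v*w + 15*w^2, -2*v*w - 12*v - 3, 4*v + 12*w + 6)
At (1, 1, 2): (60, -19, 34).

(60, -19, 34)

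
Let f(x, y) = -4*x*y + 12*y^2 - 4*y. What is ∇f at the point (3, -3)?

(12, -88)

∂f/∂x = -4*y
∂f/∂y = -4*x + 24*y - 4
∇f = (-4*y, -4*x + 24*y - 4)
At (3, -3): (12, -88).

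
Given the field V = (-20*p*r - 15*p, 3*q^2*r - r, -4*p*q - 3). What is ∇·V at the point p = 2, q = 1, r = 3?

-57

∂V₁/∂p = -20*r - 15
∂V₂/∂q = 6*q*r
∂V₃/∂r = 0
∇·V = 6*q*r - 20*r - 15
At (2, 1, 3): -57.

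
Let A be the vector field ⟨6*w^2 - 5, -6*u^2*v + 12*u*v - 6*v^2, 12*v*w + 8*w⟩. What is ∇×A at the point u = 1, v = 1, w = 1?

(∇×A)₁ = ∂A₃/∂v − ∂A₂/∂w = 12*w
(∇×A)₂ = ∂A₁/∂w − ∂A₃/∂u = 12*w
(∇×A)₃ = ∂A₂/∂u − ∂A₁/∂v = -12*u*v + 12*v
∇×A = (12*w, 12*w, -12*u*v + 12*v)
At (1, 1, 1): (12, 12, 0).

(12, 12, 0)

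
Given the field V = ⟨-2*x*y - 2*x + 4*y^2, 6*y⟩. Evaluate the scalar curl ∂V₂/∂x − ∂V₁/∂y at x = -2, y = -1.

4

∂V₂/∂x = 0
∂V₁/∂y = -2*x + 8*y
Scalar curl = 2*x - 8*y
At (-2, -1): 4.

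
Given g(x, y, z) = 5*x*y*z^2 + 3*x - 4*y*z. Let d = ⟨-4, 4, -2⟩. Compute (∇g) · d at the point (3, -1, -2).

212

∂g/∂x = 5*y*z^2 + 3
∂g/∂y = 5*x*z^2 - 4*z
∂g/∂z = 10*x*y*z - 4*y
∇g at (3, -1, -2) = (-17, 68, 64)
∇g · d = (-17)(-4) + (68)(4) + (64)(-2) = 212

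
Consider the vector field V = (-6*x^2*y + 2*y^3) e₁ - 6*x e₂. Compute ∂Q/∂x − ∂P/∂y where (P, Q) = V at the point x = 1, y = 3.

∂V₂/∂x = -6
∂V₁/∂y = -6*x^2 + 6*y^2
Scalar curl = 6*x^2 - 6*y^2 - 6
At (1, 3): -54.

-54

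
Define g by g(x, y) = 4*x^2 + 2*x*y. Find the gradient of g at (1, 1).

(10, 2)

∂g/∂x = 8*x + 2*y
∂g/∂y = 2*x
∇g = (8*x + 2*y, 2*x)
At (1, 1): (10, 2).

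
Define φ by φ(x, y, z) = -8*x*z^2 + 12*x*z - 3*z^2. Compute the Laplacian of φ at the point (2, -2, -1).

-38

∂²φ/∂x² = 0
∂²φ/∂y² = 0
∂²φ/∂z² = -2*(8*x + 3)
∇²φ = -16*x - 6
At (2, -2, -1): -38.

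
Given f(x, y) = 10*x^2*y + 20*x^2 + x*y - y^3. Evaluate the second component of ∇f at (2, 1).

39

(∇f)_2 = ∂f/∂y = 10*x^2 + x - 3*y^2
At (2, 1): 39.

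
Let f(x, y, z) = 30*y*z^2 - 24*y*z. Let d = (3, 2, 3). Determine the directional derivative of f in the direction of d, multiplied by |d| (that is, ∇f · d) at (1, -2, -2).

∂f/∂x = 0
∂f/∂y = 30*z^2 - 24*z
∂f/∂z = 60*y*z - 24*y
∇f at (1, -2, -2) = (0, 168, 288)
∇f · d = (0)(3) + (168)(2) + (288)(3) = 1200

1200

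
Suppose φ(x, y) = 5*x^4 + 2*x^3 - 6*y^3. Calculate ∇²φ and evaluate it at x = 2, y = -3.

372

∂²φ/∂x² = 12*x*(5*x + 1)
∂²φ/∂y² = -36*y
∇²φ = 60*x^2 + 12*x - 36*y
At (2, -3): 372.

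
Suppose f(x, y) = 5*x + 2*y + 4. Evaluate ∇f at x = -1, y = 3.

(5, 2)

∂f/∂x = 5
∂f/∂y = 2
∇f = (5, 2)
At (-1, 3): (5, 2).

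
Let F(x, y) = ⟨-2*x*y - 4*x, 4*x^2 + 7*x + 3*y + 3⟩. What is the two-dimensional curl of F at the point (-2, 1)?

-13

∂F₂/∂x = 8*x + 7
∂F₁/∂y = -2*x
Scalar curl = 10*x + 7
At (-2, 1): -13.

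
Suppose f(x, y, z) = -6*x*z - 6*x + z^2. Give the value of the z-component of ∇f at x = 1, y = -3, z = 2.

-2

(∇f)_3 = ∂f/∂z = -6*x + 2*z
At (1, -3, 2): -2.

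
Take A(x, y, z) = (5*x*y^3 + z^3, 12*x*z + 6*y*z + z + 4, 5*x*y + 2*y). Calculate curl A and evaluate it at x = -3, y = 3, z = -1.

(∇×A)₁ = ∂A₃/∂y − ∂A₂/∂z = -7*x - 6*y + 1
(∇×A)₂ = ∂A₁/∂z − ∂A₃/∂x = -5*y + 3*z^2
(∇×A)₃ = ∂A₂/∂x − ∂A₁/∂y = -15*x*y^2 + 12*z
∇×A = (-7*x - 6*y + 1, -5*y + 3*z^2, -15*x*y^2 + 12*z)
At (-3, 3, -1): (4, -12, 393).

(4, -12, 393)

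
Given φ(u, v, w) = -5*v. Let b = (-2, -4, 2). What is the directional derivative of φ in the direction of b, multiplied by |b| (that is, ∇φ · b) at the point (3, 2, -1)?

∂φ/∂u = 0
∂φ/∂v = -5
∂φ/∂w = 0
∇φ at (3, 2, -1) = (0, -5, 0)
∇φ · b = (0)(-2) + (-5)(-4) + (0)(2) = 20

20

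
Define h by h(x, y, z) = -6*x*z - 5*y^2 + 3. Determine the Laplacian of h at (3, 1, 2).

-10

∂²h/∂x² = 0
∂²h/∂y² = -10
∂²h/∂z² = 0
∇²h = -10
At (3, 1, 2): -10.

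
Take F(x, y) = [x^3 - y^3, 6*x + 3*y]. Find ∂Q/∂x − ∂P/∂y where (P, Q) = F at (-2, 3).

33

∂F₂/∂x = 6
∂F₁/∂y = -3*y^2
Scalar curl = 3*y^2 + 6
At (-2, 3): 33.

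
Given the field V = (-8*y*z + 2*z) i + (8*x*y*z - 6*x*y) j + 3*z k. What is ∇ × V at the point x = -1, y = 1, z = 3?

(∇×V)₁ = ∂V₃/∂y − ∂V₂/∂z = -8*x*y
(∇×V)₂ = ∂V₁/∂z − ∂V₃/∂x = -8*y + 2
(∇×V)₃ = ∂V₂/∂x − ∂V₁/∂y = 8*y*z - 6*y + 8*z
∇×V = (-8*x*y, -8*y + 2, 8*y*z - 6*y + 8*z)
At (-1, 1, 3): (8, -6, 42).

(8, -6, 42)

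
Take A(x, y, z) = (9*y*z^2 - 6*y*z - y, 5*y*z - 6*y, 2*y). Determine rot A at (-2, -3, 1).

(∇×A)₁ = ∂A₃/∂y − ∂A₂/∂z = -5*y + 2
(∇×A)₂ = ∂A₁/∂z − ∂A₃/∂x = 18*y*z - 6*y
(∇×A)₃ = ∂A₂/∂x − ∂A₁/∂y = -9*z^2 + 6*z + 1
∇×A = (-5*y + 2, 18*y*z - 6*y, -9*z^2 + 6*z + 1)
At (-2, -3, 1): (17, -36, -2).

(17, -36, -2)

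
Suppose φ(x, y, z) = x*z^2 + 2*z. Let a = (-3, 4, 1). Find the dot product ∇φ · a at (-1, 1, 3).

∂φ/∂x = z^2
∂φ/∂y = 0
∂φ/∂z = 2*x*z + 2
∇φ at (-1, 1, 3) = (9, 0, -4)
∇φ · a = (9)(-3) + (0)(4) + (-4)(1) = -31

-31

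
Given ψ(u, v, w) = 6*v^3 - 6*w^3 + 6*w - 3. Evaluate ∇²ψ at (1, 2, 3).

∂²ψ/∂u² = 0
∂²ψ/∂v² = 36*v
∂²ψ/∂w² = -36*w
∇²ψ = 36*v - 36*w
At (1, 2, 3): -36.

-36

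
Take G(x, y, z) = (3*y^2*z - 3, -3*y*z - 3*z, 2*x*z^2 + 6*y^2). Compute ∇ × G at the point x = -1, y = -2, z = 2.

(-27, 4, 24)

(∇×G)₁ = ∂G₃/∂y − ∂G₂/∂z = 15*y + 3
(∇×G)₂ = ∂G₁/∂z − ∂G₃/∂x = 3*y^2 - 2*z^2
(∇×G)₃ = ∂G₂/∂x − ∂G₁/∂y = -6*y*z
∇×G = (15*y + 3, 3*y^2 - 2*z^2, -6*y*z)
At (-1, -2, 2): (-27, 4, 24).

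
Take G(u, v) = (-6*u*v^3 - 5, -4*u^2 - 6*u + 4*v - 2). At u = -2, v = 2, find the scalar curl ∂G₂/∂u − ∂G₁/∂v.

∂G₂/∂u = -8*u - 6
∂G₁/∂v = -18*u*v^2
Scalar curl = 18*u*v^2 - 8*u - 6
At (-2, 2): -134.

-134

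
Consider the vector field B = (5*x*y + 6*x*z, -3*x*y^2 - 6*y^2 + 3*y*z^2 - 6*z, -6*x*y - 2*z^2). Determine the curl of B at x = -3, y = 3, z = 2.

(∇×B)₁ = ∂B₃/∂y − ∂B₂/∂z = -6*x - 6*y*z + 6
(∇×B)₂ = ∂B₁/∂z − ∂B₃/∂x = 6*x + 6*y
(∇×B)₃ = ∂B₂/∂x − ∂B₁/∂y = -5*x - 3*y^2
∇×B = (-6*x - 6*y*z + 6, 6*x + 6*y, -5*x - 3*y^2)
At (-3, 3, 2): (-12, 0, -12).

(-12, 0, -12)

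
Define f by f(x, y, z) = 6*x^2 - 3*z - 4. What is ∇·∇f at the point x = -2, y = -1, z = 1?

∂²f/∂x² = 12
∂²f/∂y² = 0
∂²f/∂z² = 0
∇²f = 12
At (-2, -1, 1): 12.

12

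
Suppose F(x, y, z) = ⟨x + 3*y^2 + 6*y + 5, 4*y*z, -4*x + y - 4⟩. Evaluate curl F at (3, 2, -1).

(-7, 4, -18)

(∇×F)₁ = ∂F₃/∂y − ∂F₂/∂z = -4*y + 1
(∇×F)₂ = ∂F₁/∂z − ∂F₃/∂x = 4
(∇×F)₃ = ∂F₂/∂x − ∂F₁/∂y = -6*y - 6
∇×F = (-4*y + 1, 4, -6*y - 6)
At (3, 2, -1): (-7, 4, -18).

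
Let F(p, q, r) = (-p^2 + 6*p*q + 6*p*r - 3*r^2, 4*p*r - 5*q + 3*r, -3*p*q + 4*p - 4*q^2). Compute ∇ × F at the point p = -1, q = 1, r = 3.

(-4, -25, 18)

(∇×F)₁ = ∂F₃/∂q − ∂F₂/∂r = -7*p - 8*q - 3
(∇×F)₂ = ∂F₁/∂r − ∂F₃/∂p = 6*p + 3*q - 6*r - 4
(∇×F)₃ = ∂F₂/∂p − ∂F₁/∂q = -6*p + 4*r
∇×F = (-7*p - 8*q - 3, 6*p + 3*q - 6*r - 4, -6*p + 4*r)
At (-1, 1, 3): (-4, -25, 18).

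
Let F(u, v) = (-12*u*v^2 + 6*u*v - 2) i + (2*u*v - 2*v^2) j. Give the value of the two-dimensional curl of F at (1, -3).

-84

∂F₂/∂u = 2*v
∂F₁/∂v = -24*u*v + 6*u
Scalar curl = 24*u*v - 6*u + 2*v
At (1, -3): -84.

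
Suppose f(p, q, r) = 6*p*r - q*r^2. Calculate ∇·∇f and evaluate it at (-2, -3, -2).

6

∂²f/∂p² = 0
∂²f/∂q² = 0
∂²f/∂r² = -2*q
∇²f = -2*q
At (-2, -3, -2): 6.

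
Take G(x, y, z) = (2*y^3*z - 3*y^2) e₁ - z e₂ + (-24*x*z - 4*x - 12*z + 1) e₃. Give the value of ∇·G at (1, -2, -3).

∂G₁/∂x = 0
∂G₂/∂y = 0
∂G₃/∂z = -24*x - 12
∇·G = -24*x - 12
At (1, -2, -3): -36.

-36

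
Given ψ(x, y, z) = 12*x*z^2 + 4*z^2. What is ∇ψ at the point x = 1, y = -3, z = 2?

(48, 0, 64)

∂ψ/∂x = 12*z^2
∂ψ/∂y = 0
∂ψ/∂z = 24*x*z + 8*z
∇ψ = (12*z^2, 0, 24*x*z + 8*z)
At (1, -3, 2): (48, 0, 64).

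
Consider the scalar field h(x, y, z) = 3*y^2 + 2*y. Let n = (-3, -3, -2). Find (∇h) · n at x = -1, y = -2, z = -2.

∂h/∂x = 0
∂h/∂y = 6*y + 2
∂h/∂z = 0
∇h at (-1, -2, -2) = (0, -10, 0)
∇h · n = (0)(-3) + (-10)(-3) + (0)(-2) = 30

30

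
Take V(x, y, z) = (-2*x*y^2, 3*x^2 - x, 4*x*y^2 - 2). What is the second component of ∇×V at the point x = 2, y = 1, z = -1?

(∇×V)_2 = ∂V₁/∂z − ∂V₃/∂x
= 0 − (4*y^2)
= -4*y^2
At (2, 1, -1): -4.

-4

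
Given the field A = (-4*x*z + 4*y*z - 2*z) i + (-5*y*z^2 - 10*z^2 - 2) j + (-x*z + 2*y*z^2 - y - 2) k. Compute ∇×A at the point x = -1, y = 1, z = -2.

(-53, 4, 8)

(∇×A)₁ = ∂A₃/∂y − ∂A₂/∂z = 10*y*z + 2*z^2 + 20*z - 1
(∇×A)₂ = ∂A₁/∂z − ∂A₃/∂x = -4*x + 4*y + z - 2
(∇×A)₃ = ∂A₂/∂x − ∂A₁/∂y = -4*z
∇×A = (10*y*z + 2*z^2 + 20*z - 1, -4*x + 4*y + z - 2, -4*z)
At (-1, 1, -2): (-53, 4, 8).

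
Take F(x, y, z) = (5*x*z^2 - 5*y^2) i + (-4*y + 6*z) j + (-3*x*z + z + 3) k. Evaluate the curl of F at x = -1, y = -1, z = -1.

(-6, 7, -10)

(∇×F)₁ = ∂F₃/∂y − ∂F₂/∂z = -6
(∇×F)₂ = ∂F₁/∂z − ∂F₃/∂x = 10*x*z + 3*z
(∇×F)₃ = ∂F₂/∂x − ∂F₁/∂y = 10*y
∇×F = (-6, 10*x*z + 3*z, 10*y)
At (-1, -1, -1): (-6, 7, -10).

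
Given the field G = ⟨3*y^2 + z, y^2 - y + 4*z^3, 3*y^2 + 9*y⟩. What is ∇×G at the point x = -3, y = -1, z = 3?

(-105, 1, 6)

(∇×G)₁ = ∂G₃/∂y − ∂G₂/∂z = 6*y - 12*z^2 + 9
(∇×G)₂ = ∂G₁/∂z − ∂G₃/∂x = 1
(∇×G)₃ = ∂G₂/∂x − ∂G₁/∂y = -6*y
∇×G = (6*y - 12*z^2 + 9, 1, -6*y)
At (-3, -1, 3): (-105, 1, 6).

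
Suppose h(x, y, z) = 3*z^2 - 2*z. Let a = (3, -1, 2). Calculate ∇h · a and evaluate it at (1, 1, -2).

-28

∂h/∂x = 0
∂h/∂y = 0
∂h/∂z = 6*z - 2
∇h at (1, 1, -2) = (0, 0, -14)
∇h · a = (0)(3) + (0)(-1) + (-14)(2) = -28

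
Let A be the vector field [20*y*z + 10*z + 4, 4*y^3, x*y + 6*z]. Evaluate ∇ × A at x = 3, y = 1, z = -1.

(∇×A)₁ = ∂A₃/∂y − ∂A₂/∂z = x
(∇×A)₂ = ∂A₁/∂z − ∂A₃/∂x = 19*y + 10
(∇×A)₃ = ∂A₂/∂x − ∂A₁/∂y = -20*z
∇×A = (x, 19*y + 10, -20*z)
At (3, 1, -1): (3, 29, 20).

(3, 29, 20)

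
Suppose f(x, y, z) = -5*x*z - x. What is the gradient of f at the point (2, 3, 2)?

∂f/∂x = -5*z - 1
∂f/∂y = 0
∂f/∂z = -5*x
∇f = (-5*z - 1, 0, -5*x)
At (2, 3, 2): (-11, 0, -10).

(-11, 0, -10)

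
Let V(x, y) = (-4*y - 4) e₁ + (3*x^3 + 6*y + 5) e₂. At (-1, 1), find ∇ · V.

∂V₁/∂x = 0
∂V₂/∂y = 6
∇·V = 6
At (-1, 1): 6.

6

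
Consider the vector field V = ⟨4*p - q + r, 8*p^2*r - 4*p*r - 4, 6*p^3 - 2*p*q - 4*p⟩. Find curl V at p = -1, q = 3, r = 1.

(∇×V)₁ = ∂V₃/∂q − ∂V₂/∂r = -8*p^2 + 2*p
(∇×V)₂ = ∂V₁/∂r − ∂V₃/∂p = -18*p^2 + 2*q + 5
(∇×V)₃ = ∂V₂/∂p − ∂V₁/∂q = 16*p*r - 4*r + 1
∇×V = (-8*p^2 + 2*p, -18*p^2 + 2*q + 5, 16*p*r - 4*r + 1)
At (-1, 3, 1): (-10, -7, -19).

(-10, -7, -19)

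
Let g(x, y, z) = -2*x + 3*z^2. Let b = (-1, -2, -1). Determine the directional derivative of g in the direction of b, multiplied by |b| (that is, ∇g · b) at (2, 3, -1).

8

∂g/∂x = -2
∂g/∂y = 0
∂g/∂z = 6*z
∇g at (2, 3, -1) = (-2, 0, -6)
∇g · b = (-2)(-1) + (0)(-2) + (-6)(-1) = 8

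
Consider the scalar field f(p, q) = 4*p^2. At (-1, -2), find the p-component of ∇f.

-8

(∇f)_1 = ∂f/∂p = 8*p
At (-1, -2): -8.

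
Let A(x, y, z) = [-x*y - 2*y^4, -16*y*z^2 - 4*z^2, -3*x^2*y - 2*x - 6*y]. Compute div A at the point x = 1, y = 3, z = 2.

-67

∂A₁/∂x = -y
∂A₂/∂y = -16*z^2
∂A₃/∂z = 0
∇·A = -y - 16*z^2
At (1, 3, 2): -67.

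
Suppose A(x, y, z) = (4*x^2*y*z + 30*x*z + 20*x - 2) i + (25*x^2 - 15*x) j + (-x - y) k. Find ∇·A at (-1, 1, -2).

-24

∂A₁/∂x = 8*x*y*z + 30*z + 20
∂A₂/∂y = 0
∂A₃/∂z = 0
∇·A = 8*x*y*z + 30*z + 20
At (-1, 1, -2): -24.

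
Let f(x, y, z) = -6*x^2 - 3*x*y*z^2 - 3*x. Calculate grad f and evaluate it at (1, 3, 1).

(-24, -3, -18)

∂f/∂x = -12*x - 3*y*z^2 - 3
∂f/∂y = -3*x*z^2
∂f/∂z = -6*x*y*z
∇f = (-12*x - 3*y*z^2 - 3, -3*x*z^2, -6*x*y*z)
At (1, 3, 1): (-24, -3, -18).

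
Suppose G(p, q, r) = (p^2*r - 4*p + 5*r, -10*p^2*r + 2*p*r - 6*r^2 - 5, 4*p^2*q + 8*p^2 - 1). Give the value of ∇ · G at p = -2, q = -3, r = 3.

∂G₁/∂p = 2*p*r - 4
∂G₂/∂q = 0
∂G₃/∂r = 0
∇·G = 2*p*r - 4
At (-2, -3, 3): -16.

-16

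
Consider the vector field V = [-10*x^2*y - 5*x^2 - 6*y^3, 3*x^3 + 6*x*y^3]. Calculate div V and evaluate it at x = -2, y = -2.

-204

∂V₁/∂x = -20*x*y - 10*x
∂V₂/∂y = 18*x*y^2
∇·V = 18*x*y^2 - 20*x*y - 10*x
At (-2, -2): -204.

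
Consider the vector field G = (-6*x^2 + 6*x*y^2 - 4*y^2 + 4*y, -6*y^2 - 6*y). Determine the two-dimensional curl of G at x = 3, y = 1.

-32

∂G₂/∂x = 0
∂G₁/∂y = 12*x*y - 8*y + 4
Scalar curl = -12*x*y + 8*y - 4
At (3, 1): -32.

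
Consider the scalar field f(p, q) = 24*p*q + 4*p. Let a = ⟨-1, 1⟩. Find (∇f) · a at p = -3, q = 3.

-148

∂f/∂p = 24*q + 4
∂f/∂q = 24*p
∇f at (-3, 3) = (76, -72)
∇f · a = (76)(-1) + (-72)(1) = -148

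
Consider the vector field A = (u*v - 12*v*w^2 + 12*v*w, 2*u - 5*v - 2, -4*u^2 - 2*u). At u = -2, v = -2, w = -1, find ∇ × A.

(0, -86, 28)

(∇×A)₁ = ∂A₃/∂v − ∂A₂/∂w = 0
(∇×A)₂ = ∂A₁/∂w − ∂A₃/∂u = 8*u - 24*v*w + 12*v + 2
(∇×A)₃ = ∂A₂/∂u − ∂A₁/∂v = -u + 12*w^2 - 12*w + 2
∇×A = (0, 8*u - 24*v*w + 12*v + 2, -u + 12*w^2 - 12*w + 2)
At (-2, -2, -1): (0, -86, 28).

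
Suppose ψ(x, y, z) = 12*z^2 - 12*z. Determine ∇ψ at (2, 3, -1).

∂ψ/∂x = 0
∂ψ/∂y = 0
∂ψ/∂z = 24*z - 12
∇ψ = (0, 0, 24*z - 12)
At (2, 3, -1): (0, 0, -36).

(0, 0, -36)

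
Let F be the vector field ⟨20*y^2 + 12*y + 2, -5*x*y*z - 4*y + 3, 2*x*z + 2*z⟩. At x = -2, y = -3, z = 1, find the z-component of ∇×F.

123

(∇×F)_3 = ∂F₂/∂x − ∂F₁/∂y
= -5*y*z − (40*y + 12)
= -5*y*z - 40*y - 12
At (-2, -3, 1): 123.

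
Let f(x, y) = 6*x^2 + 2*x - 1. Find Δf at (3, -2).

∂²f/∂x² = 12
∂²f/∂y² = 0
∇²f = 12
At (3, -2): 12.

12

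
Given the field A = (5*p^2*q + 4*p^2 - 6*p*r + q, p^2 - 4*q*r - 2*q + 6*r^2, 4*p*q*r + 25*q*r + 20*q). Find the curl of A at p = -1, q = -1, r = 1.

(∇×A)₁ = ∂A₃/∂q − ∂A₂/∂r = 4*p*r + 4*q + 13*r + 20
(∇×A)₂ = ∂A₁/∂r − ∂A₃/∂p = -6*p - 4*q*r
(∇×A)₃ = ∂A₂/∂p − ∂A₁/∂q = -5*p^2 + 2*p - 1
∇×A = (4*p*r + 4*q + 13*r + 20, -6*p - 4*q*r, -5*p^2 + 2*p - 1)
At (-1, -1, 1): (25, 10, -8).

(25, 10, -8)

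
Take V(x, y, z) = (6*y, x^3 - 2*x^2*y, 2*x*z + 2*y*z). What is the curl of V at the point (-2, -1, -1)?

(-2, 2, -2)

(∇×V)₁ = ∂V₃/∂y − ∂V₂/∂z = 2*z
(∇×V)₂ = ∂V₁/∂z − ∂V₃/∂x = -2*z
(∇×V)₃ = ∂V₂/∂x − ∂V₁/∂y = 3*x^2 - 4*x*y - 6
∇×V = (2*z, -2*z, 3*x^2 - 4*x*y - 6)
At (-2, -1, -1): (-2, 2, -2).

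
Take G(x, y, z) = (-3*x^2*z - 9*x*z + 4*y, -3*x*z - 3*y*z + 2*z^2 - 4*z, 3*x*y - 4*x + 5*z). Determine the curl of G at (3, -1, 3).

(7, -47, -13)

(∇×G)₁ = ∂G₃/∂y − ∂G₂/∂z = 6*x + 3*y - 4*z + 4
(∇×G)₂ = ∂G₁/∂z − ∂G₃/∂x = -3*x^2 - 9*x - 3*y + 4
(∇×G)₃ = ∂G₂/∂x − ∂G₁/∂y = -3*z - 4
∇×G = (6*x + 3*y - 4*z + 4, -3*x^2 - 9*x - 3*y + 4, -3*z - 4)
At (3, -1, 3): (7, -47, -13).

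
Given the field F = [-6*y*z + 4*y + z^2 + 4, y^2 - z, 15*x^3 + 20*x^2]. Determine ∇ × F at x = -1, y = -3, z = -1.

(∇×F)₁ = ∂F₃/∂y − ∂F₂/∂z = 1
(∇×F)₂ = ∂F₁/∂z − ∂F₃/∂x = -45*x^2 - 40*x - 6*y + 2*z
(∇×F)₃ = ∂F₂/∂x − ∂F₁/∂y = 6*z - 4
∇×F = (1, -45*x^2 - 40*x - 6*y + 2*z, 6*z - 4)
At (-1, -3, -1): (1, 11, -10).

(1, 11, -10)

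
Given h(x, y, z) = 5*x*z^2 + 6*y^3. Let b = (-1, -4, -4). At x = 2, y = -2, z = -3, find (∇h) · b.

∂h/∂x = 5*z^2
∂h/∂y = 18*y^2
∂h/∂z = 10*x*z
∇h at (2, -2, -3) = (45, 72, -60)
∇h · b = (45)(-1) + (72)(-4) + (-60)(-4) = -93

-93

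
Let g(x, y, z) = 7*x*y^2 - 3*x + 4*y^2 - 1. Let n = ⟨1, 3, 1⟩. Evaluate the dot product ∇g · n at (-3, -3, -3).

366

∂g/∂x = 7*y^2 - 3
∂g/∂y = 14*x*y + 8*y
∂g/∂z = 0
∇g at (-3, -3, -3) = (60, 102, 0)
∇g · n = (60)(1) + (102)(3) + (0)(1) = 366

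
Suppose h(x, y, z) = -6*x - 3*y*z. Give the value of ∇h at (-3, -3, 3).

∂h/∂x = -6
∂h/∂y = -3*z
∂h/∂z = -3*y
∇h = (-6, -3*z, -3*y)
At (-3, -3, 3): (-6, -9, 9).

(-6, -9, 9)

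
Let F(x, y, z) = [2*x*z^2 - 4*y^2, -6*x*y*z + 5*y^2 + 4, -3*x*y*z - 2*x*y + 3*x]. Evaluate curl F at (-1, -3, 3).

(29, -48, 30)

(∇×F)₁ = ∂F₃/∂y − ∂F₂/∂z = 6*x*y - 3*x*z - 2*x
(∇×F)₂ = ∂F₁/∂z − ∂F₃/∂x = 4*x*z + 3*y*z + 2*y - 3
(∇×F)₃ = ∂F₂/∂x − ∂F₁/∂y = -6*y*z + 8*y
∇×F = (6*x*y - 3*x*z - 2*x, 4*x*z + 3*y*z + 2*y - 3, -6*y*z + 8*y)
At (-1, -3, 3): (29, -48, 30).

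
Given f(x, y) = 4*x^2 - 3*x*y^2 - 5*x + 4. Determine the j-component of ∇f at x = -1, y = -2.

-12

(∇f)_2 = ∂f/∂y = -6*x*y
At (-1, -2): -12.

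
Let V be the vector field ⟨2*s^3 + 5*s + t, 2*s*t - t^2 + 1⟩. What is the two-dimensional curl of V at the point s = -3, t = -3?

∂V₂/∂s = 2*t
∂V₁/∂t = 1
Scalar curl = 2*t - 1
At (-3, -3): -7.

-7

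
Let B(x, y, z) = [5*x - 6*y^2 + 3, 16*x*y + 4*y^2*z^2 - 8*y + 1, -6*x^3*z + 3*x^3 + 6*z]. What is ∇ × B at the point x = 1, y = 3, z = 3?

(∇×B)₁ = ∂B₃/∂y − ∂B₂/∂z = -8*y^2*z
(∇×B)₂ = ∂B₁/∂z − ∂B₃/∂x = 18*x^2*z - 9*x^2
(∇×B)₃ = ∂B₂/∂x − ∂B₁/∂y = 28*y
∇×B = (-8*y^2*z, 18*x^2*z - 9*x^2, 28*y)
At (1, 3, 3): (-216, 45, 84).

(-216, 45, 84)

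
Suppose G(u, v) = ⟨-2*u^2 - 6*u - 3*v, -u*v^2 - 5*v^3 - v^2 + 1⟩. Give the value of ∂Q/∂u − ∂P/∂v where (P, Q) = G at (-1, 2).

∂G₂/∂u = -v^2
∂G₁/∂v = -3
Scalar curl = -v^2 + 3
At (-1, 2): -1.

-1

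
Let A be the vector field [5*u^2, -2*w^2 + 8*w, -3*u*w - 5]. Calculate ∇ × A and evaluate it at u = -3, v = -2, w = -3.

(-20, -9, 0)

(∇×A)₁ = ∂A₃/∂v − ∂A₂/∂w = 4*w - 8
(∇×A)₂ = ∂A₁/∂w − ∂A₃/∂u = 3*w
(∇×A)₃ = ∂A₂/∂u − ∂A₁/∂v = 0
∇×A = (4*w - 8, 3*w, 0)
At (-3, -2, -3): (-20, -9, 0).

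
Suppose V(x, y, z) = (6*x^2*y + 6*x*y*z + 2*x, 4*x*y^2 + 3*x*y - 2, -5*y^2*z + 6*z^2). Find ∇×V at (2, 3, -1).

(∇×V)₁ = ∂V₃/∂y − ∂V₂/∂z = -10*y*z
(∇×V)₂ = ∂V₁/∂z − ∂V₃/∂x = 6*x*y
(∇×V)₃ = ∂V₂/∂x − ∂V₁/∂y = -6*x^2 - 6*x*z + 4*y^2 + 3*y
∇×V = (-10*y*z, 6*x*y, -6*x^2 - 6*x*z + 4*y^2 + 3*y)
At (2, 3, -1): (30, 36, 33).

(30, 36, 33)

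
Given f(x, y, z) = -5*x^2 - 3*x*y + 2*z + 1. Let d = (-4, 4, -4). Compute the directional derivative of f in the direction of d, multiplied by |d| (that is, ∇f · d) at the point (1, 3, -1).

56

∂f/∂x = -10*x - 3*y
∂f/∂y = -3*x
∂f/∂z = 2
∇f at (1, 3, -1) = (-19, -3, 2)
∇f · d = (-19)(-4) + (-3)(4) + (2)(-4) = 56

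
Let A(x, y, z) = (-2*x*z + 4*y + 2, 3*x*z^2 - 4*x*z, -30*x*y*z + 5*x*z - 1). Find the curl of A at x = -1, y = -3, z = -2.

(-76, 192, 16)

(∇×A)₁ = ∂A₃/∂y − ∂A₂/∂z = -36*x*z + 4*x
(∇×A)₂ = ∂A₁/∂z − ∂A₃/∂x = -2*x + 30*y*z - 5*z
(∇×A)₃ = ∂A₂/∂x − ∂A₁/∂y = 3*z^2 - 4*z - 4
∇×A = (-36*x*z + 4*x, -2*x + 30*y*z - 5*z, 3*z^2 - 4*z - 4)
At (-1, -3, -2): (-76, 192, 16).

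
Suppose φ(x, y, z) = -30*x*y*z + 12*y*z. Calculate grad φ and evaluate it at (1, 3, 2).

(-180, -36, -54)

∂φ/∂x = -30*y*z
∂φ/∂y = -30*x*z + 12*z
∂φ/∂z = -30*x*y + 12*y
∇φ = (-30*y*z, -30*x*z + 12*z, -30*x*y + 12*y)
At (1, 3, 2): (-180, -36, -54).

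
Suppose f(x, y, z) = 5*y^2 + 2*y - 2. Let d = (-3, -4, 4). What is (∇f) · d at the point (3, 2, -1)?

∂f/∂x = 0
∂f/∂y = 10*y + 2
∂f/∂z = 0
∇f at (3, 2, -1) = (0, 22, 0)
∇f · d = (0)(-3) + (22)(-4) + (0)(4) = -88

-88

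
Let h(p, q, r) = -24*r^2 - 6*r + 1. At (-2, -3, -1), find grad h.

(0, 0, 42)

∂h/∂p = 0
∂h/∂q = 0
∂h/∂r = -48*r - 6
∇h = (0, 0, -48*r - 6)
At (-2, -3, -1): (0, 0, 42).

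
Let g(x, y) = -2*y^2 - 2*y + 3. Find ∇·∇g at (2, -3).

-4

∂²g/∂x² = 0
∂²g/∂y² = -4
∇²g = -4
At (2, -3): -4.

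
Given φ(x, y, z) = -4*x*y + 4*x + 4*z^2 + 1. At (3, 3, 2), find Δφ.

∂²φ/∂x² = 0
∂²φ/∂y² = 0
∂²φ/∂z² = 8
∇²φ = 8
At (3, 3, 2): 8.

8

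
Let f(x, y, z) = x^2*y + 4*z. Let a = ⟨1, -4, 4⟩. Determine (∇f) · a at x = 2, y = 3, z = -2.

12

∂f/∂x = 2*x*y
∂f/∂y = x^2
∂f/∂z = 4
∇f at (2, 3, -2) = (12, 4, 4)
∇f · a = (12)(1) + (4)(-4) + (4)(4) = 12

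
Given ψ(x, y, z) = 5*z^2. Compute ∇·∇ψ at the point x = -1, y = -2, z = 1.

∂²ψ/∂x² = 0
∂²ψ/∂y² = 0
∂²ψ/∂z² = 10
∇²ψ = 10
At (-1, -2, 1): 10.

10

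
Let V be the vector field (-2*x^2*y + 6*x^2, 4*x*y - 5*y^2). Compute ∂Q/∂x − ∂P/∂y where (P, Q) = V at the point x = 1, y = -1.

-2

∂V₂/∂x = 4*y
∂V₁/∂y = -2*x^2
Scalar curl = 2*x^2 + 4*y
At (1, -1): -2.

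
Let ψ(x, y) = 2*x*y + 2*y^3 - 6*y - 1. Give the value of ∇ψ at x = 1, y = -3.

(-6, 50)

∂ψ/∂x = 2*y
∂ψ/∂y = 2*x + 6*y^2 - 6
∇ψ = (2*y, 2*x + 6*y^2 - 6)
At (1, -3): (-6, 50).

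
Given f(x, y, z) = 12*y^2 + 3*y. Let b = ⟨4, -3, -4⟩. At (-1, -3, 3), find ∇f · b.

207

∂f/∂x = 0
∂f/∂y = 24*y + 3
∂f/∂z = 0
∇f at (-1, -3, 3) = (0, -69, 0)
∇f · b = (0)(4) + (-69)(-3) + (0)(-4) = 207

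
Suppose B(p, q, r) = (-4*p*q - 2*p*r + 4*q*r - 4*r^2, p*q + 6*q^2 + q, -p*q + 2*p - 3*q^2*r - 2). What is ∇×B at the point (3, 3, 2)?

(-39, -9, 7)

(∇×B)₁ = ∂B₃/∂q − ∂B₂/∂r = -p - 6*q*r
(∇×B)₂ = ∂B₁/∂r − ∂B₃/∂p = -2*p + 5*q - 8*r - 2
(∇×B)₃ = ∂B₂/∂p − ∂B₁/∂q = 4*p + q - 4*r
∇×B = (-p - 6*q*r, -2*p + 5*q - 8*r - 2, 4*p + q - 4*r)
At (3, 3, 2): (-39, -9, 7).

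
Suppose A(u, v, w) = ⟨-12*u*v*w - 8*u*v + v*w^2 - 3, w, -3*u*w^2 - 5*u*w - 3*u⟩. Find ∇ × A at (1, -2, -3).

(-1, 51, -37)

(∇×A)₁ = ∂A₃/∂v − ∂A₂/∂w = -1
(∇×A)₂ = ∂A₁/∂w − ∂A₃/∂u = -12*u*v + 2*v*w + 3*w^2 + 5*w + 3
(∇×A)₃ = ∂A₂/∂u − ∂A₁/∂v = 12*u*w + 8*u - w^2
∇×A = (-1, -12*u*v + 2*v*w + 3*w^2 + 5*w + 3, 12*u*w + 8*u - w^2)
At (1, -2, -3): (-1, 51, -37).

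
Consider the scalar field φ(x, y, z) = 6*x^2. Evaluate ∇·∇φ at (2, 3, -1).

12

∂²φ/∂x² = 12
∂²φ/∂y² = 0
∂²φ/∂z² = 0
∇²φ = 12
At (2, 3, -1): 12.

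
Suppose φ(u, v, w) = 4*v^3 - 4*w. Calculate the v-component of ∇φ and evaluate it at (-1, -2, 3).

(∇φ)_2 = ∂φ/∂v = 12*v^2
At (-1, -2, 3): 48.

48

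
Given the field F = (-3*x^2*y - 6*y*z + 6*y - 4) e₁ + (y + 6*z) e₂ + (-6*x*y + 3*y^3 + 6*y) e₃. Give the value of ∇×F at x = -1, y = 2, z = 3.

(42, 0, 15)

(∇×F)₁ = ∂F₃/∂y − ∂F₂/∂z = -6*x + 9*y^2
(∇×F)₂ = ∂F₁/∂z − ∂F₃/∂x = 0
(∇×F)₃ = ∂F₂/∂x − ∂F₁/∂y = 3*x^2 + 6*z - 6
∇×F = (-6*x + 9*y^2, 0, 3*x^2 + 6*z - 6)
At (-1, 2, 3): (42, 0, 15).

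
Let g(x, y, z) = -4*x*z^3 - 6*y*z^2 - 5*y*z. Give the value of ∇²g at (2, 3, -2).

∂²g/∂x² = 0
∂²g/∂y² = 0
∂²g/∂z² = -12*(2*x*z + y)
∇²g = -24*x*z - 12*y
At (2, 3, -2): 60.

60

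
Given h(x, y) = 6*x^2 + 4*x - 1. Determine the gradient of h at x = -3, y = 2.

∂h/∂x = 12*x + 4
∂h/∂y = 0
∇h = (12*x + 4, 0)
At (-3, 2): (-32, 0).

(-32, 0)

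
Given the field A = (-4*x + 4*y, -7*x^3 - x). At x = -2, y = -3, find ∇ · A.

-4

∂A₁/∂x = -4
∂A₂/∂y = 0
∇·A = -4
At (-2, -3): -4.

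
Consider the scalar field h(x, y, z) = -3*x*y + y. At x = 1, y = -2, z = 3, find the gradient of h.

∂h/∂x = -3*y
∂h/∂y = -3*x + 1
∂h/∂z = 0
∇h = (-3*y, -3*x + 1, 0)
At (1, -2, 3): (6, -2, 0).

(6, -2, 0)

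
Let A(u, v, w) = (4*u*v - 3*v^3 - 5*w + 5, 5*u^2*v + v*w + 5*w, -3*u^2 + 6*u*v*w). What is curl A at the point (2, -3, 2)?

(22, 43, 13)

(∇×A)₁ = ∂A₃/∂v − ∂A₂/∂w = 6*u*w - v - 5
(∇×A)₂ = ∂A₁/∂w − ∂A₃/∂u = 6*u - 6*v*w - 5
(∇×A)₃ = ∂A₂/∂u − ∂A₁/∂v = 10*u*v - 4*u + 9*v^2
∇×A = (6*u*w - v - 5, 6*u - 6*v*w - 5, 10*u*v - 4*u + 9*v^2)
At (2, -3, 2): (22, 43, 13).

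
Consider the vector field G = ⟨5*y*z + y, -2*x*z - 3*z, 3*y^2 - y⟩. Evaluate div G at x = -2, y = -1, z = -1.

∂G₁/∂x = 0
∂G₂/∂y = 0
∂G₃/∂z = 0
∇·G = 0
At (-2, -1, -1): 0.

0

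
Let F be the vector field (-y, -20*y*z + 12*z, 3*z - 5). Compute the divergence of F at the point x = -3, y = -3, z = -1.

23

∂F₁/∂x = 0
∂F₂/∂y = -20*z
∂F₃/∂z = 3
∇·F = -20*z + 3
At (-3, -3, -1): 23.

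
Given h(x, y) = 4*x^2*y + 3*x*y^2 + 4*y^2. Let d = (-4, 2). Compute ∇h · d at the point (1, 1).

-8

∂h/∂x = 8*x*y + 3*y^2
∂h/∂y = 4*x^2 + 6*x*y + 8*y
∇h at (1, 1) = (11, 18)
∇h · d = (11)(-4) + (18)(2) = -8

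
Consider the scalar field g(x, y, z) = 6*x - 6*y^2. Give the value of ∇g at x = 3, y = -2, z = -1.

(6, 24, 0)

∂g/∂x = 6
∂g/∂y = -12*y
∂g/∂z = 0
∇g = (6, -12*y, 0)
At (3, -2, -1): (6, 24, 0).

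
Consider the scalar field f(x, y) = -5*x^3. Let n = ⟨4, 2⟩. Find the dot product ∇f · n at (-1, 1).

∂f/∂x = -15*x^2
∂f/∂y = 0
∇f at (-1, 1) = (-15, 0)
∇f · n = (-15)(4) + (0)(2) = -60

-60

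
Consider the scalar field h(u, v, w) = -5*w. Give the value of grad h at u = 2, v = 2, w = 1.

(0, 0, -5)

∂h/∂u = 0
∂h/∂v = 0
∂h/∂w = -5
∇h = (0, 0, -5)
At (2, 2, 1): (0, 0, -5).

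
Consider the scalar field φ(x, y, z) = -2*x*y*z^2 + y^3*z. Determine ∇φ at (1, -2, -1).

(4, -14, -16)

∂φ/∂x = -2*y*z^2
∂φ/∂y = -2*x*z^2 + 3*y^2*z
∂φ/∂z = -4*x*y*z + y^3
∇φ = (-2*y*z^2, -2*x*z^2 + 3*y^2*z, -4*x*y*z + y^3)
At (1, -2, -1): (4, -14, -16).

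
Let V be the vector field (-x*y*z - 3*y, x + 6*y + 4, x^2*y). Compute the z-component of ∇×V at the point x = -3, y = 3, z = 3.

-5

(∇×V)_3 = ∂V₂/∂x − ∂V₁/∂y
= 1 − (-x*z - 3)
= x*z + 4
At (-3, 3, 3): -5.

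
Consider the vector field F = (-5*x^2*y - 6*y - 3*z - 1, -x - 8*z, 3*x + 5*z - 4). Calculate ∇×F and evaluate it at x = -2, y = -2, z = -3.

(∇×F)₁ = ∂F₃/∂y − ∂F₂/∂z = 8
(∇×F)₂ = ∂F₁/∂z − ∂F₃/∂x = -6
(∇×F)₃ = ∂F₂/∂x − ∂F₁/∂y = 5*x^2 + 5
∇×F = (8, -6, 5*x^2 + 5)
At (-2, -2, -3): (8, -6, 25).

(8, -6, 25)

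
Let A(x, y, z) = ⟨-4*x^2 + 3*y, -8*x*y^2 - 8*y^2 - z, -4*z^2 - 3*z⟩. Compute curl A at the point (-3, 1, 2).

(1, 0, -11)

(∇×A)₁ = ∂A₃/∂y − ∂A₂/∂z = 1
(∇×A)₂ = ∂A₁/∂z − ∂A₃/∂x = 0
(∇×A)₃ = ∂A₂/∂x − ∂A₁/∂y = -8*y^2 - 3
∇×A = (1, 0, -8*y^2 - 3)
At (-3, 1, 2): (1, 0, -11).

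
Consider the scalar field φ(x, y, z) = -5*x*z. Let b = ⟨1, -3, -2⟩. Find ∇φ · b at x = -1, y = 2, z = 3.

-25

∂φ/∂x = -5*z
∂φ/∂y = 0
∂φ/∂z = -5*x
∇φ at (-1, 2, 3) = (-15, 0, 5)
∇φ · b = (-15)(1) + (0)(-3) + (5)(-2) = -25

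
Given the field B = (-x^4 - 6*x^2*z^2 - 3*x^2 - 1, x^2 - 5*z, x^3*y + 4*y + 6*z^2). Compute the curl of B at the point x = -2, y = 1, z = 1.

(∇×B)₁ = ∂B₃/∂y − ∂B₂/∂z = x^3 + 9
(∇×B)₂ = ∂B₁/∂z − ∂B₃/∂x = -3*x^2*y - 12*x^2*z
(∇×B)₃ = ∂B₂/∂x − ∂B₁/∂y = 2*x
∇×B = (x^3 + 9, -3*x^2*y - 12*x^2*z, 2*x)
At (-2, 1, 1): (1, -60, -4).

(1, -60, -4)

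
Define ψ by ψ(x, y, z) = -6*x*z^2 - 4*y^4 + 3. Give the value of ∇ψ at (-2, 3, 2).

∂ψ/∂x = -6*z^2
∂ψ/∂y = -16*y^3
∂ψ/∂z = -12*x*z
∇ψ = (-6*z^2, -16*y^3, -12*x*z)
At (-2, 3, 2): (-24, -432, 48).

(-24, -432, 48)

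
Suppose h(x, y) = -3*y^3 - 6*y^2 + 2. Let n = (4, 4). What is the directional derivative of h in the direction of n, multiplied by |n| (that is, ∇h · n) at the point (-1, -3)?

∂h/∂x = 0
∂h/∂y = -9*y^2 - 12*y
∇h at (-1, -3) = (0, -45)
∇h · n = (0)(4) + (-45)(4) = -180

-180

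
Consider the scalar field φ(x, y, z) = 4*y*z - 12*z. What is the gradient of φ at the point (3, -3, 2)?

∂φ/∂x = 0
∂φ/∂y = 4*z
∂φ/∂z = 4*y - 12
∇φ = (0, 4*z, 4*y - 12)
At (3, -3, 2): (0, 8, -24).

(0, 8, -24)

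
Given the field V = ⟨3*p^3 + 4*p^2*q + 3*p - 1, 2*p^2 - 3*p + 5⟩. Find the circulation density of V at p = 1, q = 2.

∂V₂/∂p = 4*p - 3
∂V₁/∂q = 4*p^2
Scalar curl = -4*p^2 + 4*p - 3
At (1, 2): -3.

-3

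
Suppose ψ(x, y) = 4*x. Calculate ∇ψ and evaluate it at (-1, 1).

∂ψ/∂x = 4
∂ψ/∂y = 0
∇ψ = (4, 0)
At (-1, 1): (4, 0).

(4, 0)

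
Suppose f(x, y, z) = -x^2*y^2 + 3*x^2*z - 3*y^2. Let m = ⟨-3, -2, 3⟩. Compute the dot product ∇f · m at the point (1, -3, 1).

-3

∂f/∂x = -2*x*y^2 + 6*x*z
∂f/∂y = -2*x^2*y - 6*y
∂f/∂z = 3*x^2
∇f at (1, -3, 1) = (-12, 24, 3)
∇f · m = (-12)(-3) + (24)(-2) + (3)(3) = -3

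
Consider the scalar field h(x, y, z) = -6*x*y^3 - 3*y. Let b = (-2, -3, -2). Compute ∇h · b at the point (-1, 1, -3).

∂h/∂x = -6*y^3
∂h/∂y = -18*x*y^2 - 3
∂h/∂z = 0
∇h at (-1, 1, -3) = (-6, 15, 0)
∇h · b = (-6)(-2) + (15)(-3) + (0)(-2) = -33

-33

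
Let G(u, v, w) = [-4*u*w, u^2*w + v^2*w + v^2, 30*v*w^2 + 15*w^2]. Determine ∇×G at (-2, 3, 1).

(17, 8, -4)

(∇×G)₁ = ∂G₃/∂v − ∂G₂/∂w = -u^2 - v^2 + 30*w^2
(∇×G)₂ = ∂G₁/∂w − ∂G₃/∂u = -4*u
(∇×G)₃ = ∂G₂/∂u − ∂G₁/∂v = 2*u*w
∇×G = (-u^2 - v^2 + 30*w^2, -4*u, 2*u*w)
At (-2, 3, 1): (17, 8, -4).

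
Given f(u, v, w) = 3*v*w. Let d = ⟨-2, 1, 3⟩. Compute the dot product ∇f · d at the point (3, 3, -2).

∂f/∂u = 0
∂f/∂v = 3*w
∂f/∂w = 3*v
∇f at (3, 3, -2) = (0, -6, 9)
∇f · d = (0)(-2) + (-6)(1) + (9)(3) = 21

21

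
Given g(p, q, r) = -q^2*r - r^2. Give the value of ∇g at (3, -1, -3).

(0, -6, 5)

∂g/∂p = 0
∂g/∂q = -2*q*r
∂g/∂r = -q^2 - 2*r
∇g = (0, -2*q*r, -q^2 - 2*r)
At (3, -1, -3): (0, -6, 5).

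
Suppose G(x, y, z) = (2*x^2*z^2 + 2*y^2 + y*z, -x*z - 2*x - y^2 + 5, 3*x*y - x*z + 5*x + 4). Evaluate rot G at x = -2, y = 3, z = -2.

(∇×G)₁ = ∂G₃/∂y − ∂G₂/∂z = 4*x
(∇×G)₂ = ∂G₁/∂z − ∂G₃/∂x = 4*x^2*z - 2*y + z - 5
(∇×G)₃ = ∂G₂/∂x − ∂G₁/∂y = -4*y - 2*z - 2
∇×G = (4*x, 4*x^2*z - 2*y + z - 5, -4*y - 2*z - 2)
At (-2, 3, -2): (-8, -45, -10).

(-8, -45, -10)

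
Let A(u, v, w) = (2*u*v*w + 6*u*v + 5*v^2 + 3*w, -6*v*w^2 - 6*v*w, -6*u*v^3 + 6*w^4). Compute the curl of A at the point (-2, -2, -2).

(∇×A)₁ = ∂A₃/∂v − ∂A₂/∂w = -18*u*v^2 + 12*v*w + 6*v
(∇×A)₂ = ∂A₁/∂w − ∂A₃/∂u = 2*u*v + 6*v^3 + 3
(∇×A)₃ = ∂A₂/∂u − ∂A₁/∂v = -2*u*w - 6*u - 10*v
∇×A = (-18*u*v^2 + 12*v*w + 6*v, 2*u*v + 6*v^3 + 3, -2*u*w - 6*u - 10*v)
At (-2, -2, -2): (180, -37, 24).

(180, -37, 24)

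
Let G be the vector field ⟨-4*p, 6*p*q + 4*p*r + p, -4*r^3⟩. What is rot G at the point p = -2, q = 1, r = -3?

(∇×G)₁ = ∂G₃/∂q − ∂G₂/∂r = -4*p
(∇×G)₂ = ∂G₁/∂r − ∂G₃/∂p = 0
(∇×G)₃ = ∂G₂/∂p − ∂G₁/∂q = 6*q + 4*r + 1
∇×G = (-4*p, 0, 6*q + 4*r + 1)
At (-2, 1, -3): (8, 0, -5).

(8, 0, -5)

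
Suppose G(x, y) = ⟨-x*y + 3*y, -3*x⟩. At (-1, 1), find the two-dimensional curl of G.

∂G₂/∂x = -3
∂G₁/∂y = -x + 3
Scalar curl = x - 6
At (-1, 1): -7.

-7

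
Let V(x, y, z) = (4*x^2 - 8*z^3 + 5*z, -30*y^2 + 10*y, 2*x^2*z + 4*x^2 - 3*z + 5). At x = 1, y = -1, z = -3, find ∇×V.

(0, -207, 0)

(∇×V)₁ = ∂V₃/∂y − ∂V₂/∂z = 0
(∇×V)₂ = ∂V₁/∂z − ∂V₃/∂x = -4*x*z - 8*x - 24*z^2 + 5
(∇×V)₃ = ∂V₂/∂x − ∂V₁/∂y = 0
∇×V = (0, -4*x*z - 8*x - 24*z^2 + 5, 0)
At (1, -1, -3): (0, -207, 0).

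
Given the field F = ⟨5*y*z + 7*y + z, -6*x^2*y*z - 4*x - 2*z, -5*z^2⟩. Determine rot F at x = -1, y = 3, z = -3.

(20, 16, -104)

(∇×F)₁ = ∂F₃/∂y − ∂F₂/∂z = 6*x^2*y + 2
(∇×F)₂ = ∂F₁/∂z − ∂F₃/∂x = 5*y + 1
(∇×F)₃ = ∂F₂/∂x − ∂F₁/∂y = -12*x*y*z - 5*z - 11
∇×F = (6*x^2*y + 2, 5*y + 1, -12*x*y*z - 5*z - 11)
At (-1, 3, -3): (20, 16, -104).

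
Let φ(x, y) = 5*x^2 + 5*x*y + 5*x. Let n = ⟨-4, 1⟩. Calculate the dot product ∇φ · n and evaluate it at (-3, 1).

∂φ/∂x = 10*x + 5*y + 5
∂φ/∂y = 5*x
∇φ at (-3, 1) = (-20, -15)
∇φ · n = (-20)(-4) + (-15)(1) = 65

65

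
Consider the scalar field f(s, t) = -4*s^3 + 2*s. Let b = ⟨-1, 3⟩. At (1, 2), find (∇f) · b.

10

∂f/∂s = -12*s^2 + 2
∂f/∂t = 0
∇f at (1, 2) = (-10, 0)
∇f · b = (-10)(-1) + (0)(3) = 10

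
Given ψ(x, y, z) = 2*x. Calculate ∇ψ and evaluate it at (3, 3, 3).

(2, 0, 0)

∂ψ/∂x = 2
∂ψ/∂y = 0
∂ψ/∂z = 0
∇ψ = (2, 0, 0)
At (3, 3, 3): (2, 0, 0).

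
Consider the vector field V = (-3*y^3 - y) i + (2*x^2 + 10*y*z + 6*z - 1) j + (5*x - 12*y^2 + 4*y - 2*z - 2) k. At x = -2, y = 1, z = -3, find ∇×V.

(∇×V)₁ = ∂V₃/∂y − ∂V₂/∂z = -34*y - 2
(∇×V)₂ = ∂V₁/∂z − ∂V₃/∂x = -5
(∇×V)₃ = ∂V₂/∂x − ∂V₁/∂y = 4*x + 9*y^2 + 1
∇×V = (-34*y - 2, -5, 4*x + 9*y^2 + 1)
At (-2, 1, -3): (-36, -5, 2).

(-36, -5, 2)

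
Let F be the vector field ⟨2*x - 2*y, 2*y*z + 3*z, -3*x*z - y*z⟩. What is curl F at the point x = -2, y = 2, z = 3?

(∇×F)₁ = ∂F₃/∂y − ∂F₂/∂z = -2*y - z - 3
(∇×F)₂ = ∂F₁/∂z − ∂F₃/∂x = 3*z
(∇×F)₃ = ∂F₂/∂x − ∂F₁/∂y = 2
∇×F = (-2*y - z - 3, 3*z, 2)
At (-2, 2, 3): (-10, 9, 2).

(-10, 9, 2)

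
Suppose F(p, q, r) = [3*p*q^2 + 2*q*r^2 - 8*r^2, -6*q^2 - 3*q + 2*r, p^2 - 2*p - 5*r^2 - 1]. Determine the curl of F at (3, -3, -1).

(∇×F)₁ = ∂F₃/∂q − ∂F₂/∂r = -2
(∇×F)₂ = ∂F₁/∂r − ∂F₃/∂p = -2*p + 4*q*r - 16*r + 2
(∇×F)₃ = ∂F₂/∂p − ∂F₁/∂q = -6*p*q - 2*r^2
∇×F = (-2, -2*p + 4*q*r - 16*r + 2, -6*p*q - 2*r^2)
At (3, -3, -1): (-2, 24, 52).

(-2, 24, 52)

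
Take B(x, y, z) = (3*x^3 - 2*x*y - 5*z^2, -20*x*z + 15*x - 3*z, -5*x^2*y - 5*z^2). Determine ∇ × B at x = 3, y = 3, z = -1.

(18, 100, 41)

(∇×B)₁ = ∂B₃/∂y − ∂B₂/∂z = -5*x^2 + 20*x + 3
(∇×B)₂ = ∂B₁/∂z − ∂B₃/∂x = 10*x*y - 10*z
(∇×B)₃ = ∂B₂/∂x − ∂B₁/∂y = 2*x - 20*z + 15
∇×B = (-5*x^2 + 20*x + 3, 10*x*y - 10*z, 2*x - 20*z + 15)
At (3, 3, -1): (18, 100, 41).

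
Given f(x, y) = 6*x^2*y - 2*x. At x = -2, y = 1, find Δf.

∂²f/∂x² = 12*y
∂²f/∂y² = 0
∇²f = 12*y
At (-2, 1): 12.

12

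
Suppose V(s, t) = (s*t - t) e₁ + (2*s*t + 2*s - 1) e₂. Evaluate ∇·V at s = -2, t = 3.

∂V₁/∂s = t
∂V₂/∂t = 2*s
∇·V = 2*s + t
At (-2, 3): -1.

-1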